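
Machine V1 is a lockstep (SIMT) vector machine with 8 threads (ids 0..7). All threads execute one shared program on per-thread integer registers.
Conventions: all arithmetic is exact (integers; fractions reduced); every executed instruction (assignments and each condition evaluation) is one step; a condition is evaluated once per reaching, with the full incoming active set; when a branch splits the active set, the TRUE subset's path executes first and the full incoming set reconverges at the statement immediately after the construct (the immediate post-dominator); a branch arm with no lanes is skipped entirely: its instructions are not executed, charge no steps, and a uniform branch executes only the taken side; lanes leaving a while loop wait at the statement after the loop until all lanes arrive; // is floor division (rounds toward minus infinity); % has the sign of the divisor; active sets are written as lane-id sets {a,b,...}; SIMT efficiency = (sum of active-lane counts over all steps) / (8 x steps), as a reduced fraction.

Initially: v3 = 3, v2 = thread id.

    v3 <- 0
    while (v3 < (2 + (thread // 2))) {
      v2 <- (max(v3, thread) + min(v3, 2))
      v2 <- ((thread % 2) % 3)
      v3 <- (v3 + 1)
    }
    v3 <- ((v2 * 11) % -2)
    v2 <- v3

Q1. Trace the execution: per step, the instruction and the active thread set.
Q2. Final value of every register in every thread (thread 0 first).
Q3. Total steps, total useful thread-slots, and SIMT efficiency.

step 0: v3 <- 0                      {0,1,2,3,4,5,6,7}
step 1: eval (v3 < (2 + (thread // 2))) {0,1,2,3,4,5,6,7}
step 2: v2 <- (max(v3, thread) + min(v3, 2)) {0,1,2,3,4,5,6,7}
step 3: v2 <- ((thread % 2) % 3)     {0,1,2,3,4,5,6,7}
step 4: v3 <- (v3 + 1)               {0,1,2,3,4,5,6,7}
step 5: eval (v3 < (2 + (thread // 2))) {0,1,2,3,4,5,6,7}
step 6: v2 <- (max(v3, thread) + min(v3, 2)) {0,1,2,3,4,5,6,7}
step 7: v2 <- ((thread % 2) % 3)     {0,1,2,3,4,5,6,7}
step 8: v3 <- (v3 + 1)               {0,1,2,3,4,5,6,7}
step 9: eval (v3 < (2 + (thread // 2))) {0,1,2,3,4,5,6,7}
step 10: v2 <- (max(v3, thread) + min(v3, 2)) {2,3,4,5,6,7}
step 11: v2 <- ((thread % 2) % 3)     {2,3,4,5,6,7}
step 12: v3 <- (v3 + 1)               {2,3,4,5,6,7}
step 13: eval (v3 < (2 + (thread // 2))) {2,3,4,5,6,7}
step 14: v2 <- (max(v3, thread) + min(v3, 2)) {4,5,6,7}
step 15: v2 <- ((thread % 2) % 3)     {4,5,6,7}
step 16: v3 <- (v3 + 1)               {4,5,6,7}
step 17: eval (v3 < (2 + (thread // 2))) {4,5,6,7}
step 18: v2 <- (max(v3, thread) + min(v3, 2)) {6,7}
step 19: v2 <- ((thread % 2) % 3)     {6,7}
step 20: v3 <- (v3 + 1)               {6,7}
step 21: eval (v3 < (2 + (thread // 2))) {6,7}
step 22: v3 <- ((v2 * 11) % -2)       {0,1,2,3,4,5,6,7}
step 23: v2 <- v3                     {0,1,2,3,4,5,6,7}

Answer: 24 steps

v3: 0,-1,0,-1,0,-1,0,-1
v2: 0,-1,0,-1,0,-1,0,-1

steps = 24; useful = 144; efficiency = 144/192 = 3/4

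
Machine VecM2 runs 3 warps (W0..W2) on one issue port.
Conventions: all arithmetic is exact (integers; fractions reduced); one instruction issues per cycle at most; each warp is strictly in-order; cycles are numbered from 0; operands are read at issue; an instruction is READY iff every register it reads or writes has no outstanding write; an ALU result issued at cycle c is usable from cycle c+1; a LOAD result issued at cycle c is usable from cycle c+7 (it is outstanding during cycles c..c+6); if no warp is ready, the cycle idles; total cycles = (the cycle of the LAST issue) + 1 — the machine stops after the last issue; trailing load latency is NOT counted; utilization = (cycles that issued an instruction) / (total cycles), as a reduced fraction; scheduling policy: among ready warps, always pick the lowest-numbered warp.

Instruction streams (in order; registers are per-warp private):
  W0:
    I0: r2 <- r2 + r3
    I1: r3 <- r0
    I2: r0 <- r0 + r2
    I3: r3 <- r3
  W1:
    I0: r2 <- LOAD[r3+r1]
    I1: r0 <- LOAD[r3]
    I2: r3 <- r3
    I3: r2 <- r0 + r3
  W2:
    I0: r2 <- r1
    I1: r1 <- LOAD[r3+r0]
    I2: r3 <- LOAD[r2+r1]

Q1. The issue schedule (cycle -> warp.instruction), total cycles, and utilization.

cycle 0: W0.I0
cycle 1: W0.I1
cycle 2: W0.I2
cycle 3: W0.I3
cycle 4: W1.I0
cycle 5: W1.I1
cycle 6: W1.I2
cycle 7: W2.I0
cycle 8: W2.I1
cycle 9: idle
cycle 10: idle
cycle 11: idle
cycle 12: W1.I3
cycle 13: idle
cycle 14: idle
cycle 15: W2.I2

Answer: 16 cycles, utilization 11/16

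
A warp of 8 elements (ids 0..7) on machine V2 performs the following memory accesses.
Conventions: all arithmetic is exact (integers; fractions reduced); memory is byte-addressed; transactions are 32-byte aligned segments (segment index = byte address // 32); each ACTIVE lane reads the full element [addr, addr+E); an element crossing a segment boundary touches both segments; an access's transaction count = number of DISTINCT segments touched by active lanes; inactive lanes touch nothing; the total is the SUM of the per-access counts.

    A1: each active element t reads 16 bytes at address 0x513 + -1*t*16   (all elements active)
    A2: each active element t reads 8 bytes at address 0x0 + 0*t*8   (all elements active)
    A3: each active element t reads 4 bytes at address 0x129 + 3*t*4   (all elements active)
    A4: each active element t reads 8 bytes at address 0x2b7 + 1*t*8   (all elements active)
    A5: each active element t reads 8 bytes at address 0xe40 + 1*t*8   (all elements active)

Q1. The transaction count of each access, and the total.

A1: 5 transactions
A2: 1 transaction
A3: 4 transactions
A4: 3 transactions
A5: 2 transactions

Answer: 5,1,4,3,2; total 15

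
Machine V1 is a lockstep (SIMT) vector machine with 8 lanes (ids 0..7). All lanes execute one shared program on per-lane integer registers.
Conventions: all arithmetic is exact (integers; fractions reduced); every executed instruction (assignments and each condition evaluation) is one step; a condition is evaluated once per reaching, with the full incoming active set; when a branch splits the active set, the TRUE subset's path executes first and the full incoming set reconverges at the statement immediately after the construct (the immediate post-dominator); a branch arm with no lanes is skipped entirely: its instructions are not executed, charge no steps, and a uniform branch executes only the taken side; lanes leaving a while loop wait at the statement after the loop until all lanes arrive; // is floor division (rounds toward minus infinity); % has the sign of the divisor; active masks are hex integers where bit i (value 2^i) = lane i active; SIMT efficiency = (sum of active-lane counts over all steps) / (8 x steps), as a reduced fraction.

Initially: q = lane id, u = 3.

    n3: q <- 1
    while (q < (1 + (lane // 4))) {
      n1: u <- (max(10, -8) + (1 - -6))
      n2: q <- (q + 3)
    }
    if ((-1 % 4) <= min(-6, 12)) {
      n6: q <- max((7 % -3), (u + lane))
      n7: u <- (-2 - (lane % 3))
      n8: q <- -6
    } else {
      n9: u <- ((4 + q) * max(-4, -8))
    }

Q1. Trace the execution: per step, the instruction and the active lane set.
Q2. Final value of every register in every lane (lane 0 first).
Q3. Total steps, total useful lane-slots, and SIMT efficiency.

step 0: q <- 1                       0xff
step 1: eval (q < (1 + (lane // 4))) 0xff
step 2: u <- (max(10, -8) + (1 - -6)) 0xf0
step 3: q <- (q + 3)                 0xf0
step 4: eval (q < (1 + (lane // 4))) 0xf0
step 5: eval ((-1 % 4) <= min(-6, 12)) 0xff
step 6: u <- ((4 + q) * max(-4, -8)) 0xff

Answer: 7 steps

q: 1,1,1,1,4,4,4,4
u: -20,-20,-20,-20,-32,-32,-32,-32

steps = 7; useful = 44; efficiency = 44/56 = 11/14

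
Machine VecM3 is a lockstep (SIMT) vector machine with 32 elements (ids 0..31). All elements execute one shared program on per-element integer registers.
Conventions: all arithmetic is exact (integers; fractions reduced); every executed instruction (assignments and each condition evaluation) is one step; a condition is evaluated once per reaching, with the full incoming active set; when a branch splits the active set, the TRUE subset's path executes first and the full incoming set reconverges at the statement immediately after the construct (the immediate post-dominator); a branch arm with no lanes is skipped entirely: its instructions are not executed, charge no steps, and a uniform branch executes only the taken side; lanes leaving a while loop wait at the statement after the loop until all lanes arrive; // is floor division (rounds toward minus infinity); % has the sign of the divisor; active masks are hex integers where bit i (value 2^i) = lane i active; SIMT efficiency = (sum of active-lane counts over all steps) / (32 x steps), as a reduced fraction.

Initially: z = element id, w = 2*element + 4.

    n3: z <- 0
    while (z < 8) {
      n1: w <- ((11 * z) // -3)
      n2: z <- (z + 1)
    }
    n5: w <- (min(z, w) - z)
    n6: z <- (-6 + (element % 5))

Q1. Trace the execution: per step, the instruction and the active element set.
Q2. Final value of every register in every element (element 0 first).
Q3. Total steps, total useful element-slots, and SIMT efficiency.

step 0: z <- 0                       0xffffffff
step 1: eval (z < 8)                 0xffffffff
step 2: w <- ((11 * z) // -3)        0xffffffff
step 3: z <- (z + 1)                 0xffffffff
step 4: eval (z < 8)                 0xffffffff
step 5: w <- ((11 * z) // -3)        0xffffffff
step 6: z <- (z + 1)                 0xffffffff
step 7: eval (z < 8)                 0xffffffff
step 8: w <- ((11 * z) // -3)        0xffffffff
step 9: z <- (z + 1)                 0xffffffff
step 10: eval (z < 8)                 0xffffffff
step 11: w <- ((11 * z) // -3)        0xffffffff
step 12: z <- (z + 1)                 0xffffffff
step 13: eval (z < 8)                 0xffffffff
step 14: w <- ((11 * z) // -3)        0xffffffff
step 15: z <- (z + 1)                 0xffffffff
step 16: eval (z < 8)                 0xffffffff
step 17: w <- ((11 * z) // -3)        0xffffffff
step 18: z <- (z + 1)                 0xffffffff
step 19: eval (z < 8)                 0xffffffff
step 20: w <- ((11 * z) // -3)        0xffffffff
step 21: z <- (z + 1)                 0xffffffff
step 22: eval (z < 8)                 0xffffffff
step 23: w <- ((11 * z) // -3)        0xffffffff
step 24: z <- (z + 1)                 0xffffffff
step 25: eval (z < 8)                 0xffffffff
step 26: w <- (min(z, w) - z)         0xffffffff
step 27: z <- (-6 + (element % 5))    0xffffffff

Answer: 28 steps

z: -6,-5,-4,-3,-2,-6,-5,-4,-3,-2,-6,-5,-4,-3,-2,-6,-5,-4,-3,-2,-6,-5,-4,-3,-2,-6,-5,-4,-3,-2,-6,-5
w: -34,-34,-34,-34,-34,-34,-34,-34,-34,-34,-34,-34,-34,-34,-34,-34,-34,-34,-34,-34,-34,-34,-34,-34,-34,-34,-34,-34,-34,-34,-34,-34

steps = 28; useful = 896; efficiency = 896/896 = 1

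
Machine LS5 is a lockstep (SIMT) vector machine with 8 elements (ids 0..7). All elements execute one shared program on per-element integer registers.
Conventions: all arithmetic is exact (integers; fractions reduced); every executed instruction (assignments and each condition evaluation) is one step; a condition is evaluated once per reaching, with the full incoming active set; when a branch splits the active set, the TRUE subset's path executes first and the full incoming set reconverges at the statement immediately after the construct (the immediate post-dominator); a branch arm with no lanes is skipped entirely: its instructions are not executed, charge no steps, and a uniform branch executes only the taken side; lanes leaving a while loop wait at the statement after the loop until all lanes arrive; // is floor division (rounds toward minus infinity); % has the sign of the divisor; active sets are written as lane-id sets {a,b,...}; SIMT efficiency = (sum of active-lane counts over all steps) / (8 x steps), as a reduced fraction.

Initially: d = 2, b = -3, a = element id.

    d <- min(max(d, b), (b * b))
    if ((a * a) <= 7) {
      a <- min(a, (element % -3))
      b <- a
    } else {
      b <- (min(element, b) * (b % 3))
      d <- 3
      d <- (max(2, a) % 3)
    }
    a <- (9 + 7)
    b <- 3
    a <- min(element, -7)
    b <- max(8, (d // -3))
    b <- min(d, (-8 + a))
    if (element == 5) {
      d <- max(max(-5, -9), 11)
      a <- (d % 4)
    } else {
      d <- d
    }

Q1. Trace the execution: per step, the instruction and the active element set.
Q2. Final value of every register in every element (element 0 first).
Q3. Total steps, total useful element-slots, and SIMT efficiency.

step 0: d <- min(max(d, b), (b * b)) {0,1,2,3,4,5,6,7}
step 1: eval ((a * a) <= 7)          {0,1,2,3,4,5,6,7}
step 2: a <- min(a, (element % -3))  {0,1,2}
step 3: b <- a                       {0,1,2}
step 4: b <- (min(element, b) * (b % 3)) {3,4,5,6,7}
step 5: d <- 3                       {3,4,5,6,7}
step 6: d <- (max(2, a) % 3)         {3,4,5,6,7}
step 7: a <- (9 + 7)                 {0,1,2,3,4,5,6,7}
step 8: b <- 3                       {0,1,2,3,4,5,6,7}
step 9: a <- min(element, -7)        {0,1,2,3,4,5,6,7}
step 10: b <- max(8, (d // -3))       {0,1,2,3,4,5,6,7}
step 11: b <- min(d, (-8 + a))        {0,1,2,3,4,5,6,7}
step 12: eval (element == 5)          {0,1,2,3,4,5,6,7}
step 13: d <- max(max(-5, -9), 11)    {5}
step 14: a <- (d % 4)                 {5}
step 15: d <- d                       {0,1,2,3,4,6,7}

Answer: 16 steps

d: 2,2,2,0,1,11,0,1
b: -15,-15,-15,-15,-15,-15,-15,-15
a: -7,-7,-7,-7,-7,3,-7,-7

steps = 16; useful = 94; efficiency = 94/128 = 47/64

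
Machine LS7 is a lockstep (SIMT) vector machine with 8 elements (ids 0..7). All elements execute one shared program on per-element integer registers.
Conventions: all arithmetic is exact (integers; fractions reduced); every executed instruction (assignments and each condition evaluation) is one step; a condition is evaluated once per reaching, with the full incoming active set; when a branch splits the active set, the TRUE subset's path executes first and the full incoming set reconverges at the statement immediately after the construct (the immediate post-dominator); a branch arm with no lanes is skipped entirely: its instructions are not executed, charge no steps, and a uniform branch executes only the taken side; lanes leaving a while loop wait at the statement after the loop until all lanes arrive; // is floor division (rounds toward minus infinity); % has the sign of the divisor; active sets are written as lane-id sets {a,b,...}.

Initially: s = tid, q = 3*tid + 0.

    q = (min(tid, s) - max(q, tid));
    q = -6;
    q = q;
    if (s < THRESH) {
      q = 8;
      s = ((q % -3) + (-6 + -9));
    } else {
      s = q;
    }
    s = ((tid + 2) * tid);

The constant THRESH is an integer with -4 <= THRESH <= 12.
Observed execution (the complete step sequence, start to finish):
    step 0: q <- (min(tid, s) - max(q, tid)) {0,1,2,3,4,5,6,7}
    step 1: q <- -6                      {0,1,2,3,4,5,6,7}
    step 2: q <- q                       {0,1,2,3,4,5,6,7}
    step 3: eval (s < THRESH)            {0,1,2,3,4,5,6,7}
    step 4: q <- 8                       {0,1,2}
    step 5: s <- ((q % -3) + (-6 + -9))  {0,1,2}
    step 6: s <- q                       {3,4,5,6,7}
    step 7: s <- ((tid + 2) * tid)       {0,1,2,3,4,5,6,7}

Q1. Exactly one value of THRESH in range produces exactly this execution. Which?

Answer: THRESH = 3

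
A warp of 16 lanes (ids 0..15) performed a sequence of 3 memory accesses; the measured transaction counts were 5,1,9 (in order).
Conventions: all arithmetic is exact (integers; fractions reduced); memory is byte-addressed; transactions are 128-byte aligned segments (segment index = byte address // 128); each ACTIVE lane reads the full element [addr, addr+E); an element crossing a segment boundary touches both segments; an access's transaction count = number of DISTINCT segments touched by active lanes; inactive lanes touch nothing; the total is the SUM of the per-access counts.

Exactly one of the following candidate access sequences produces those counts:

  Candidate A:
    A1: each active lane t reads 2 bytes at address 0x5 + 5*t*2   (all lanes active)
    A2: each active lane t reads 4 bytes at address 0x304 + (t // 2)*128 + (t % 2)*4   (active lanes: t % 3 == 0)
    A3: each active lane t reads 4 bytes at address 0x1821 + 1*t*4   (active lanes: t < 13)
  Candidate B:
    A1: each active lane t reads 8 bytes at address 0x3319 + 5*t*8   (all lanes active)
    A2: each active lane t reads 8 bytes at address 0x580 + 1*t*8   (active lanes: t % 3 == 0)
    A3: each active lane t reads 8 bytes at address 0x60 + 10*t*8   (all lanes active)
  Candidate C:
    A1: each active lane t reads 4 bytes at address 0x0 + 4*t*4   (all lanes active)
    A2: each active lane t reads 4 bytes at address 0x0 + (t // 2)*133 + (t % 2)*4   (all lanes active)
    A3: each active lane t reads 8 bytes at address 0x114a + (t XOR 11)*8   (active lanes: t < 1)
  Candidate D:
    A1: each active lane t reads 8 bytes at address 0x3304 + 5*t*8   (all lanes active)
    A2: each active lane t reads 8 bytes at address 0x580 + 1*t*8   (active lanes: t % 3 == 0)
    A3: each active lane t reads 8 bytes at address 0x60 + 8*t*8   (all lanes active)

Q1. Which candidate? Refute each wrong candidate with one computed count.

A: A1 gives 2 transactions, not 5
B: A3 gives 11 transactions, not 9
C: A1 gives 2 transactions, not 5
D: all counts match (5,1,9)

Answer: D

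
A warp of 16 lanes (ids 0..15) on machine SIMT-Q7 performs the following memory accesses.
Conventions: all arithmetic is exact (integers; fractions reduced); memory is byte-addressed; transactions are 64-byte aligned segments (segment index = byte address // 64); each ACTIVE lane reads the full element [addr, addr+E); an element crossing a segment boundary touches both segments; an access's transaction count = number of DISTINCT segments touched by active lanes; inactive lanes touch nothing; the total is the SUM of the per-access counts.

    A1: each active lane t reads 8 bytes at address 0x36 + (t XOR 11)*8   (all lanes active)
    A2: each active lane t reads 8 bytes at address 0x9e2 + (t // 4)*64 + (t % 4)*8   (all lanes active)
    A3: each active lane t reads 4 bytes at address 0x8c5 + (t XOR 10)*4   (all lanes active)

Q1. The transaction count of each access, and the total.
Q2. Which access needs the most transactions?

A1: 3 transactions
A2: 5 transactions
A3: 2 transactions

Answer: 3,5,2; total 10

Answer: A2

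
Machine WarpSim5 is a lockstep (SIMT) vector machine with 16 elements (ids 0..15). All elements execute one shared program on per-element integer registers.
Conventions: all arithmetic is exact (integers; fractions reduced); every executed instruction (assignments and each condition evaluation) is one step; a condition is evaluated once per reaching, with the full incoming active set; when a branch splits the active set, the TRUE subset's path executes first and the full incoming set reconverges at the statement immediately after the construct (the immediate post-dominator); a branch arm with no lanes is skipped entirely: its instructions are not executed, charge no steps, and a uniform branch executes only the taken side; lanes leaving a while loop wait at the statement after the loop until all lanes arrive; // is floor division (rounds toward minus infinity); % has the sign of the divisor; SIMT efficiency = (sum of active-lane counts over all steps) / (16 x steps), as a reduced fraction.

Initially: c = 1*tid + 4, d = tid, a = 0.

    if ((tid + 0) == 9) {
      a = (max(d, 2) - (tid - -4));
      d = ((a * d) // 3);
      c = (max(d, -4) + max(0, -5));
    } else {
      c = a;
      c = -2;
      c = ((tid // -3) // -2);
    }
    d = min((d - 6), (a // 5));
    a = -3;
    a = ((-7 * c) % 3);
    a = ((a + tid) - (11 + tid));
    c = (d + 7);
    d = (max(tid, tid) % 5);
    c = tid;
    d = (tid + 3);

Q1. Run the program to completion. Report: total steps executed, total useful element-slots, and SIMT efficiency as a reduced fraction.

Answer: 15 steps, 192 useful, 4/5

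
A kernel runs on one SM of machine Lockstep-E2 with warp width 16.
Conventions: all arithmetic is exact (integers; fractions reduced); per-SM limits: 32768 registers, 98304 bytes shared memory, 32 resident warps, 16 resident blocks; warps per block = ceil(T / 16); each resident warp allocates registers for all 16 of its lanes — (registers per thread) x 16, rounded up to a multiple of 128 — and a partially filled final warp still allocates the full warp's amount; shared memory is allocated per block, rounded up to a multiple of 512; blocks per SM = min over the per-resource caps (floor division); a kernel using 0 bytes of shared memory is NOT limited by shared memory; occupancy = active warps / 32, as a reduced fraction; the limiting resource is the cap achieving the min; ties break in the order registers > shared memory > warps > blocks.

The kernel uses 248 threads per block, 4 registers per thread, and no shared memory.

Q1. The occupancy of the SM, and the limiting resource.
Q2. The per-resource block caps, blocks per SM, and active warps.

Answer: occupancy 1, limited by warps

registers: 16 blocks
shared memory: no limit (kernel uses none)
warps: 2 blocks
blocks: 16 blocks

Answer: 2 blocks, 32 active warps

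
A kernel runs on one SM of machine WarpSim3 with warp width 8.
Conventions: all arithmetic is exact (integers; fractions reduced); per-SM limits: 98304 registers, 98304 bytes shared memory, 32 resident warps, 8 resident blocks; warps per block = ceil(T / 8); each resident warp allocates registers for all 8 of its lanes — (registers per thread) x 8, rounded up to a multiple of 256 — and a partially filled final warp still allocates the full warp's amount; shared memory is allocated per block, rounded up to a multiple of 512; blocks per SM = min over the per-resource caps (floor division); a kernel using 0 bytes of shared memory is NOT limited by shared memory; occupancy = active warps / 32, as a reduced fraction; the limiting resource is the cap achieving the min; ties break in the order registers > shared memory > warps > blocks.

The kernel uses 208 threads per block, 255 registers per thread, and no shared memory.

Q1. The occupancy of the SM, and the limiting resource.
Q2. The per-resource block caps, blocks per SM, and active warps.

Answer: occupancy 13/16, limited by registers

registers: 1 block
shared memory: no limit (kernel uses none)
warps: 1 block
blocks: 8 blocks

Answer: 1 block, 26 active warps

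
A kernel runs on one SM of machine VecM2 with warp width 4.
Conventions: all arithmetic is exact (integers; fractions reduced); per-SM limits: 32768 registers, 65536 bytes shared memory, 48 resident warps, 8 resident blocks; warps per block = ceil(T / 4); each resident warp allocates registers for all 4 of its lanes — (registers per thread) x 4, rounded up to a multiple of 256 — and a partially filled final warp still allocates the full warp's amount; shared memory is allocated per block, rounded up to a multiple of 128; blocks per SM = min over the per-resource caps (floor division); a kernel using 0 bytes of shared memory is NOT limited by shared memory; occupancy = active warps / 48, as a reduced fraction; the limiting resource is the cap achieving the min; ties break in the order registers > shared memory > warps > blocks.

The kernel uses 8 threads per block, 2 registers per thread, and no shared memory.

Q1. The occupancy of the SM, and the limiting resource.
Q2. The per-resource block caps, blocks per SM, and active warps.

Answer: occupancy 1/3, limited by blocks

registers: 64 blocks
shared memory: no limit (kernel uses none)
warps: 24 blocks
blocks: 8 blocks

Answer: 8 blocks, 16 active warps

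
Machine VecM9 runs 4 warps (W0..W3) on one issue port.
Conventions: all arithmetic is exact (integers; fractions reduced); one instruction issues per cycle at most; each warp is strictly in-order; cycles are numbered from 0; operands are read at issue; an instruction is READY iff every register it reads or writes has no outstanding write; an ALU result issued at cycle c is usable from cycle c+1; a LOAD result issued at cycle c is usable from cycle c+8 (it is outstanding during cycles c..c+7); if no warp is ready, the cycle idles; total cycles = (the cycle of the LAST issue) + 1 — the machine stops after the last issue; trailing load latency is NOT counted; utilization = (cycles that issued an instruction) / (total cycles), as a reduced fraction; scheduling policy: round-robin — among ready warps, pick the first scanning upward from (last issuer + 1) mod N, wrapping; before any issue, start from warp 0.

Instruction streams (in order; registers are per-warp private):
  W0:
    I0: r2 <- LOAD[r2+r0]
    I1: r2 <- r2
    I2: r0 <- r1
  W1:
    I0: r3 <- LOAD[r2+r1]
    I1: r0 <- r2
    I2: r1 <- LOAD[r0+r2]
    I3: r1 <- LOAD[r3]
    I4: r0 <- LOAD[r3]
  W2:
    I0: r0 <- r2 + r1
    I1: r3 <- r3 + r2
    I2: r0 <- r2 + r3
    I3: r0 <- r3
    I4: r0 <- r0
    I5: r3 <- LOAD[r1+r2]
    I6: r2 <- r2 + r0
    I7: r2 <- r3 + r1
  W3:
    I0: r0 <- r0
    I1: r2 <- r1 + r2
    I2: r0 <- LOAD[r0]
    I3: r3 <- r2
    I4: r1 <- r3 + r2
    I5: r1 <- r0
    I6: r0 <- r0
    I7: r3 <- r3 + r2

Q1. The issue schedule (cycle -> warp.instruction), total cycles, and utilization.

cycle 0: W0.I0
cycle 1: W1.I0
cycle 2: W2.I0
cycle 3: W3.I0
cycle 4: W1.I1
cycle 5: W2.I1
cycle 6: W3.I1
cycle 7: W1.I2
cycle 8: W2.I2
cycle 9: W3.I2
cycle 10: W0.I1
cycle 11: W2.I3
cycle 12: W3.I3
cycle 13: W0.I2
cycle 14: W2.I4
cycle 15: W3.I4
cycle 16: W1.I3
cycle 17: W2.I5
cycle 18: W3.I5
cycle 19: W1.I4
cycle 20: W2.I6
cycle 21: W3.I6
cycle 22: W3.I7
cycle 23: idle
cycle 24: idle
cycle 25: W2.I7

Answer: 26 cycles, utilization 12/13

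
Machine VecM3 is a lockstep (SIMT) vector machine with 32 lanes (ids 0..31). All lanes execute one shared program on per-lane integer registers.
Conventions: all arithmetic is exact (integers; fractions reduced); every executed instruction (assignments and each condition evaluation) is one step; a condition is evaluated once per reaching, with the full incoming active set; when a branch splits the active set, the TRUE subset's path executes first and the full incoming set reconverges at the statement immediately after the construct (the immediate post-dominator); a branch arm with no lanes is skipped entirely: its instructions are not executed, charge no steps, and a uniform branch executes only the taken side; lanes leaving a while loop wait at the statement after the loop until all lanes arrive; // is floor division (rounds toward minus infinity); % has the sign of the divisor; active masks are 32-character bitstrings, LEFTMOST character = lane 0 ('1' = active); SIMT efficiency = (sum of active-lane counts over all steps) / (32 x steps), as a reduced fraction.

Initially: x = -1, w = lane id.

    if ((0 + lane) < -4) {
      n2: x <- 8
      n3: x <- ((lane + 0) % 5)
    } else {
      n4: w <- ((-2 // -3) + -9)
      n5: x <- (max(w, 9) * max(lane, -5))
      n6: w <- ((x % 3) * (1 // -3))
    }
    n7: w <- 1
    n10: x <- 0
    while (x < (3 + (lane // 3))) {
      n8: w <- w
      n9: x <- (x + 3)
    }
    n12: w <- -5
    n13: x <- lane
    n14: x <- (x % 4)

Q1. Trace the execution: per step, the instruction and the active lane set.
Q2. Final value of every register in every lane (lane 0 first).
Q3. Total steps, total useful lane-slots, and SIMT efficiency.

step 0: eval ((0 + lane) < -4)       11111111111111111111111111111111
step 1: w <- ((-2 // -3) + -9)       11111111111111111111111111111111
step 2: x <- (max(w, 9) * max(lane, -5)) 11111111111111111111111111111111
step 3: w <- ((x % 3) * (1 // -3))   11111111111111111111111111111111
step 4: w <- 1                       11111111111111111111111111111111
step 5: x <- 0                       11111111111111111111111111111111
step 6: eval (x < (3 + (lane // 3))) 11111111111111111111111111111111
step 7: w <- w                       11111111111111111111111111111111
step 8: x <- (x + 3)                 11111111111111111111111111111111
step 9: eval (x < (3 + (lane // 3))) 11111111111111111111111111111111
step 10: w <- w                       00011111111111111111111111111111
step 11: x <- (x + 3)                 00011111111111111111111111111111
step 12: eval (x < (3 + (lane // 3))) 00011111111111111111111111111111
step 13: w <- w                       00000000000011111111111111111111
step 14: x <- (x + 3)                 00000000000011111111111111111111
step 15: eval (x < (3 + (lane // 3))) 00000000000011111111111111111111
step 16: w <- w                       00000000000000000000011111111111
step 17: x <- (x + 3)                 00000000000000000000011111111111
step 18: eval (x < (3 + (lane // 3))) 00000000000000000000011111111111
step 19: w <- w                       00000000000000000000000000000011
step 20: x <- (x + 3)                 00000000000000000000000000000011
step 21: eval (x < (3 + (lane // 3))) 00000000000000000000000000000011
step 22: w <- -5                      11111111111111111111111111111111
step 23: x <- lane                    11111111111111111111111111111111
step 24: x <- (x % 4)                 11111111111111111111111111111111

Answer: 25 steps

x: 0,1,2,3,0,1,2,3,0,1,2,3,0,1,2,3,0,1,2,3,0,1,2,3,0,1,2,3,0,1,2,3
w: -5,-5,-5,-5,-5,-5,-5,-5,-5,-5,-5,-5,-5,-5,-5,-5,-5,-5,-5,-5,-5,-5,-5,-5,-5,-5,-5,-5,-5,-5,-5,-5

steps = 25; useful = 602; efficiency = 602/800 = 301/400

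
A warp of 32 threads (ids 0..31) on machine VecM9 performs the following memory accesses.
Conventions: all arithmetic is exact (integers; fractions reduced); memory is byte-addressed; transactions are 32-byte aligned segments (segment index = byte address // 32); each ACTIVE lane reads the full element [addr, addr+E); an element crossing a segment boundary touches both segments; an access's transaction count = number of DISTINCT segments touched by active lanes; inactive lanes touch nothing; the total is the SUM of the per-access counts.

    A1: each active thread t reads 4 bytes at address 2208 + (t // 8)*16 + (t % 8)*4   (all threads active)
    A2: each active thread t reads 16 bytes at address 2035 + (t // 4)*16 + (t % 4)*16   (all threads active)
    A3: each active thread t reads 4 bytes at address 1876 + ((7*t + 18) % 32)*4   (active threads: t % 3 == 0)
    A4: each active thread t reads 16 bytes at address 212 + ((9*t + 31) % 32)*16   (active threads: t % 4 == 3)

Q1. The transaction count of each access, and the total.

A1: 3 transactions
A2: 7 transactions
A3: 4 transactions
A4: 16 transactions

Answer: 3,7,4,16; total 30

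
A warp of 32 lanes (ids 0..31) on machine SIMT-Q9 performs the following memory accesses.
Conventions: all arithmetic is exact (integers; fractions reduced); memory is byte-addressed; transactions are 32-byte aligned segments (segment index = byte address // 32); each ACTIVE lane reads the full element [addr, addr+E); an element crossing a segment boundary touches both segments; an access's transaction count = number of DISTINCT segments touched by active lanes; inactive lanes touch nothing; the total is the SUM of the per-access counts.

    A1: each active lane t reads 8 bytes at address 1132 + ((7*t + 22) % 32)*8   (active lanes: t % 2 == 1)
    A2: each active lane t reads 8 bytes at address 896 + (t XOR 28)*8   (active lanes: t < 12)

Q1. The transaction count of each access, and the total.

A1: 9 transactions
A2: 3 transactions

Answer: 9,3; total 12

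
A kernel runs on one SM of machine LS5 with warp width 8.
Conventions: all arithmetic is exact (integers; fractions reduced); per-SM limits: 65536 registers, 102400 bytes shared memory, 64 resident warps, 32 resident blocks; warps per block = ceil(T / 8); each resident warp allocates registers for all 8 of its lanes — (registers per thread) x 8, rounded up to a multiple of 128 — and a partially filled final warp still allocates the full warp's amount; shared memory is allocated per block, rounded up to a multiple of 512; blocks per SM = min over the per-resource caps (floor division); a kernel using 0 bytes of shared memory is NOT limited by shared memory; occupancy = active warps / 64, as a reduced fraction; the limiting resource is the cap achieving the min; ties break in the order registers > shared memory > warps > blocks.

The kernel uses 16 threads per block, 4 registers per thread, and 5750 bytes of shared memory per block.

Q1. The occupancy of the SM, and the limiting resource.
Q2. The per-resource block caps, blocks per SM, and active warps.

Answer: occupancy 1/2, limited by shared memory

registers: 256 blocks
shared memory: 16 blocks
warps: 32 blocks
blocks: 32 blocks

Answer: 16 blocks, 32 active warps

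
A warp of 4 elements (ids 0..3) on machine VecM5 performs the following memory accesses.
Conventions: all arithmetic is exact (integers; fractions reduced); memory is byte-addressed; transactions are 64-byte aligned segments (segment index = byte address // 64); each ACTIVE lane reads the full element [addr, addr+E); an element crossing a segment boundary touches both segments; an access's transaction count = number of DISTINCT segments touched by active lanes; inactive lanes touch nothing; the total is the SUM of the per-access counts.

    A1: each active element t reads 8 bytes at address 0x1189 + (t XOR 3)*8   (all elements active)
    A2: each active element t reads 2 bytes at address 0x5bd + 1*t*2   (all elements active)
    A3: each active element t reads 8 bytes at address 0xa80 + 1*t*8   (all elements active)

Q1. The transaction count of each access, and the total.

A1: 1 transaction
A2: 2 transactions
A3: 1 transaction

Answer: 1,2,1; total 4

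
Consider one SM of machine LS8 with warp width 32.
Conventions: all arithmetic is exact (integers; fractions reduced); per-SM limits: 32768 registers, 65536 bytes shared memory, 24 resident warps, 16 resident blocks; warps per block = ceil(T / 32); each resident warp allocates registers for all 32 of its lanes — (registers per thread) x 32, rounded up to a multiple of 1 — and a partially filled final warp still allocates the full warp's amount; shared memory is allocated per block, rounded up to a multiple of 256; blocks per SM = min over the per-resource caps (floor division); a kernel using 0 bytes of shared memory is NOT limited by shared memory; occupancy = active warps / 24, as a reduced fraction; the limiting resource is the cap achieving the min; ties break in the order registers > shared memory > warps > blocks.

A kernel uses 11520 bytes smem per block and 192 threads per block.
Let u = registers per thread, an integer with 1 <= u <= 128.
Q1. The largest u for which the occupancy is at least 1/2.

Answer: u = 85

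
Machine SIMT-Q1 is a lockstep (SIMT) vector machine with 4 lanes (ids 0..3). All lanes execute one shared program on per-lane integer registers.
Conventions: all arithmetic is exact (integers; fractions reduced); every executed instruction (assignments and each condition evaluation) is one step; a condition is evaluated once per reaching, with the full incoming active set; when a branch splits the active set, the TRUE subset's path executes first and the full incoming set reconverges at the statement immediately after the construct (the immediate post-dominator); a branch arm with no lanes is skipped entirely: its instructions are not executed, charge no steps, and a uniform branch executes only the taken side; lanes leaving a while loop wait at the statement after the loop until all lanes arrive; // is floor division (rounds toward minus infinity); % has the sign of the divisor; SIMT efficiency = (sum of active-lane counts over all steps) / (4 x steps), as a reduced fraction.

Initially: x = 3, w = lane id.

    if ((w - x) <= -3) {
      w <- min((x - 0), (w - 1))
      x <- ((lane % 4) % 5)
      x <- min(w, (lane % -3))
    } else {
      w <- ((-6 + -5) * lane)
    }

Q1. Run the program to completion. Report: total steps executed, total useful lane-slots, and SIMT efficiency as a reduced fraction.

Answer: 5 steps, 10 useful, 1/2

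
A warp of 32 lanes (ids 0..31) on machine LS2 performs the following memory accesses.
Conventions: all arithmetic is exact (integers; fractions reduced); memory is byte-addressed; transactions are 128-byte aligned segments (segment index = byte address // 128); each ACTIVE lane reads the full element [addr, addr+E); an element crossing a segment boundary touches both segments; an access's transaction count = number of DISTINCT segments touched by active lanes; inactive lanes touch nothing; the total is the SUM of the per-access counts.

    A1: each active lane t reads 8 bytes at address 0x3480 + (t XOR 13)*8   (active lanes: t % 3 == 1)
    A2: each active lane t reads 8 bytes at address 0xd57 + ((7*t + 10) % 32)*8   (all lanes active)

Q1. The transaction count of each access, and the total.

A1: 2 transactions
A2: 3 transactions

Answer: 2,3; total 5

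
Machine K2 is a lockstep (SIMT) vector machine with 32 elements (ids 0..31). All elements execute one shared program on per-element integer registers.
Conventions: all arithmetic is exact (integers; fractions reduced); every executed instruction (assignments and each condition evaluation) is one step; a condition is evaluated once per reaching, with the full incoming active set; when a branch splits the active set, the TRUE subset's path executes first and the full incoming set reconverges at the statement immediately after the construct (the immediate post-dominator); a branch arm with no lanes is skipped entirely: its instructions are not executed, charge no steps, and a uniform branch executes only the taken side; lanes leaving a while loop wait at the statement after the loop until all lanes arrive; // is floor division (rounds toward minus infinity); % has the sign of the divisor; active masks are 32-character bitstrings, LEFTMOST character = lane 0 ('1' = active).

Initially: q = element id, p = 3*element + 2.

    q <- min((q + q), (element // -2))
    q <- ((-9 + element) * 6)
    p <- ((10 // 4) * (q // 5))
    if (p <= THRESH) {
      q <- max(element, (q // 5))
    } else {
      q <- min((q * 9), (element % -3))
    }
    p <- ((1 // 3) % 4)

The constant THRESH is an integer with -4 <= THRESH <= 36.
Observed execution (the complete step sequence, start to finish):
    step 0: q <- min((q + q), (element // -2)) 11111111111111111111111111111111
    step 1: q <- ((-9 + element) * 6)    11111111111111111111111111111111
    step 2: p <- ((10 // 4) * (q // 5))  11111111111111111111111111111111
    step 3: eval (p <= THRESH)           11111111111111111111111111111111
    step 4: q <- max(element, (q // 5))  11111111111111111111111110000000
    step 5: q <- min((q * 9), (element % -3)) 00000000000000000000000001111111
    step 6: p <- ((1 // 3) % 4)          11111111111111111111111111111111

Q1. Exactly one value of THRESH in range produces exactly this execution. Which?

Answer: THRESH = 36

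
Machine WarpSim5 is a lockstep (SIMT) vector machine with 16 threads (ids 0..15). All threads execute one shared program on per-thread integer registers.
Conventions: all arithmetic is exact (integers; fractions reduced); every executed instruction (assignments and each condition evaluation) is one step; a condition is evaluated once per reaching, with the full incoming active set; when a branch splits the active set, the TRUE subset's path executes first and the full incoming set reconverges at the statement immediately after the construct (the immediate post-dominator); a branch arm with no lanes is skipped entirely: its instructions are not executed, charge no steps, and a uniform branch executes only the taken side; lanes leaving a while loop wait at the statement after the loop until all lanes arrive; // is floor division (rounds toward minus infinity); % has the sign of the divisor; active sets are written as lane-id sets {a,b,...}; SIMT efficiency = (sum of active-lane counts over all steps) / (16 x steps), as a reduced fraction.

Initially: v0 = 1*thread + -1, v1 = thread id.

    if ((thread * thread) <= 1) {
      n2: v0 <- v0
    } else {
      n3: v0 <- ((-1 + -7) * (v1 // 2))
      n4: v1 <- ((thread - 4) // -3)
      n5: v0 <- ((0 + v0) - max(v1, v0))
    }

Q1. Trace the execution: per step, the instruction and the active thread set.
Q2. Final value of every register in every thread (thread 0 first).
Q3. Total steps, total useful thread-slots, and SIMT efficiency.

step 0: eval ((thread * thread) <= 1) {0,1,2,3,4,5,6,7,8,9,10,11,12,13,14,15}
step 1: v0 <- v0                     {0,1}
step 2: v0 <- ((-1 + -7) * (v1 // 2)) {2,3,4,5,6,7,8,9,10,11,12,13,14,15}
step 3: v1 <- ((thread - 4) // -3)   {2,3,4,5,6,7,8,9,10,11,12,13,14,15}
step 4: v0 <- ((0 + v0) - max(v1, v0)) {2,3,4,5,6,7,8,9,10,11,12,13,14,15}

Answer: 5 steps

v0: -1,0,-8,-8,-16,-15,-23,-23,-30,-30,-38,-37,-45,-45,-52,-52
v1: 0,1,0,0,0,-1,-1,-1,-2,-2,-2,-3,-3,-3,-4,-4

steps = 5; useful = 60; efficiency = 60/80 = 3/4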